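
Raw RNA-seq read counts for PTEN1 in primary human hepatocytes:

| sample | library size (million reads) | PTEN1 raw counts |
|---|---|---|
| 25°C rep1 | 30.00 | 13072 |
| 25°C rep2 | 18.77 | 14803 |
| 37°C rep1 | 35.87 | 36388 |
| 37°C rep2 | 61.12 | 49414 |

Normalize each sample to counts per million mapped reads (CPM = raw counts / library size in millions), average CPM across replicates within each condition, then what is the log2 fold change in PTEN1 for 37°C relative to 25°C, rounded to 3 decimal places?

CPM(25°C rep1) = 13072 / 30.00 = 435.7333
CPM(25°C rep2) = 14803 / 18.77 = 788.6521
CPM(37°C rep1) = 36388 / 35.87 = 1014.4410
CPM(37°C rep2) = 49414 / 61.12 = 808.4751
mean CPM(25°C) = 612.1927; mean CPM(37°C) = 911.4581
Fold change = 911.4581 / 612.1927 = 1.48884
log2(1.48884) = 0.5742

0.574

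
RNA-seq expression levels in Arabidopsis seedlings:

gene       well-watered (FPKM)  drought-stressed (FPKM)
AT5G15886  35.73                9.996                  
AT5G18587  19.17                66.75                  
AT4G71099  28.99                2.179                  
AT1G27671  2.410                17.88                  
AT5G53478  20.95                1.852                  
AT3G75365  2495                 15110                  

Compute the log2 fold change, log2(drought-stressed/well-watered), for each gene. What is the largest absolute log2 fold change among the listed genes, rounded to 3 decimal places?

3.734

log2(9.996/35.73) = -1.838  (AT5G15886)
log2(66.75/19.17) = 1.800  (AT5G18587)
log2(2.179/28.99) = -3.734  (AT4G71099)
log2(17.88/2.410) = 2.891  (AT1G27671)
log2(1.852/20.95) = -3.500  (AT5G53478)
log2(15110/2495) = 2.598  (AT3G75365)
The largest magnitude belongs to AT4G71099.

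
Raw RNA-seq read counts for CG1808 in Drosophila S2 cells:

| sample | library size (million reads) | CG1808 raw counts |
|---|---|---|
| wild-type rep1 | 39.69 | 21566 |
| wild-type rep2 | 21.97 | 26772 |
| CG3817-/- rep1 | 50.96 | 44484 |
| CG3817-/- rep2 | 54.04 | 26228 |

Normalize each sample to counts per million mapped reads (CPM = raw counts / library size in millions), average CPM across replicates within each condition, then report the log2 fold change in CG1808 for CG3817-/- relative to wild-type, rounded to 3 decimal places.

-0.375

CPM(wild-type rep1) = 21566 / 39.69 = 543.3610
CPM(wild-type rep2) = 26772 / 21.97 = 1218.5708
CPM(CG3817-/- rep1) = 44484 / 50.96 = 872.9199
CPM(CG3817-/- rep2) = 26228 / 54.04 = 485.3442
mean CPM(wild-type) = 880.9659; mean CPM(CG3817-/-) = 679.1321
Fold change = 679.1321 / 880.9659 = 0.77089
log2(0.77089) = -0.3754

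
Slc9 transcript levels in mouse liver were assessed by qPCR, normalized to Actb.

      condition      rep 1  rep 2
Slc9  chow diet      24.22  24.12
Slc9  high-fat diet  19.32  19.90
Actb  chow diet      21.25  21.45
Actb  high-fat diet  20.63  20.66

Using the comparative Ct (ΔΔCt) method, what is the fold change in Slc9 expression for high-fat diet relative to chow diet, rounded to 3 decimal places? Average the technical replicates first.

14.470

Mean Ct: Slc9 chow diet 24.170; Slc9 high-fat diet 19.610; Actb chow diet 21.350; Actb high-fat diet 20.645
ΔCt(chow diet) = 24.170 − 21.350 = 2.820
ΔCt(high-fat diet) = 19.610 − 20.645 = -1.035
ΔΔCt = -1.035 − 2.820 = -3.855
Fold change = 2^(−(-3.855)) = 2^3.855 = 14.4701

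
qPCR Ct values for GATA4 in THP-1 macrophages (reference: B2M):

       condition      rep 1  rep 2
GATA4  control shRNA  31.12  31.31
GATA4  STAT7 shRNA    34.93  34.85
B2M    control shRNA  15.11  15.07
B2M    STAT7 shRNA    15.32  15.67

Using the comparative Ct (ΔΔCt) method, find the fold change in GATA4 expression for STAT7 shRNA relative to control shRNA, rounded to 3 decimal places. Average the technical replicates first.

0.104

Mean Ct: GATA4 control shRNA 31.215; GATA4 STAT7 shRNA 34.890; B2M control shRNA 15.090; B2M STAT7 shRNA 15.495
ΔCt(control shRNA) = 31.215 − 15.090 = 16.125
ΔCt(STAT7 shRNA) = 34.890 − 15.495 = 19.395
ΔΔCt = 19.395 − 16.125 = 3.270
Fold change = 2^(−3.270) = 0.1037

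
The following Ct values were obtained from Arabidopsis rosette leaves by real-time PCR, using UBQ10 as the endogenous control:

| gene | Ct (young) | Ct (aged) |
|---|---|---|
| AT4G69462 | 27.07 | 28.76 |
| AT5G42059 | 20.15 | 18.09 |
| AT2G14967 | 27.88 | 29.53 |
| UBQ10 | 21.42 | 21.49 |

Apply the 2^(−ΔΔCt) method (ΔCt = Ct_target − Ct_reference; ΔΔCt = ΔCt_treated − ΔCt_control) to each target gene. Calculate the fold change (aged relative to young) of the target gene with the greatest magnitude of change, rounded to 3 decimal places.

AT4G69462: ΔΔCt = (28.76−21.49) − (27.07−21.42) = 7.27 − 5.65 = 1.62; fold change = 2^-1.62 = 0.325
AT5G42059: ΔΔCt = (18.09−21.49) − (20.15−21.42) = -3.40 − (-1.27) = -2.13; fold change = 2^2.13 = 4.377
AT2G14967: ΔΔCt = (29.53−21.49) − (27.88−21.42) = 8.04 − 6.46 = 1.58; fold change = 2^-1.58 = 0.334
AT5G42059 has the largest |ΔΔCt| = 2.13.

4.377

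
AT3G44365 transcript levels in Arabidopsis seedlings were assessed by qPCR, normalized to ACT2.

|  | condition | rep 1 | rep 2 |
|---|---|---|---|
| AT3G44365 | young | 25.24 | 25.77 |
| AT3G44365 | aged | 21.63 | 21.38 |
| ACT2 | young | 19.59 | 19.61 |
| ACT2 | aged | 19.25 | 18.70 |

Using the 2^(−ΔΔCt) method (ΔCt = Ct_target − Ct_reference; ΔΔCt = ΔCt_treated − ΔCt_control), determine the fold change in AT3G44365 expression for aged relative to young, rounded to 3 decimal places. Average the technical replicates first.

10.375

Mean Ct: AT3G44365 young 25.505; AT3G44365 aged 21.505; ACT2 young 19.600; ACT2 aged 18.975
ΔCt(young) = 25.505 − 19.600 = 5.905
ΔCt(aged) = 21.505 − 18.975 = 2.530
ΔΔCt = 2.530 − 5.905 = -3.375
Fold change = 2^(−(-3.375)) = 2^3.375 = 10.3747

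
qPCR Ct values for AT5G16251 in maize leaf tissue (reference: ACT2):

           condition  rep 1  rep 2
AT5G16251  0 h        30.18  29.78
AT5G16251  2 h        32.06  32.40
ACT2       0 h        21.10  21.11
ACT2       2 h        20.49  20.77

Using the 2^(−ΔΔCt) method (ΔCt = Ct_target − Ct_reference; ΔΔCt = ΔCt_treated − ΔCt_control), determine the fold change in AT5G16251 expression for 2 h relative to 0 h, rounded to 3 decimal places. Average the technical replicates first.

0.151

Mean Ct: AT5G16251 0 h 29.980; AT5G16251 2 h 32.230; ACT2 0 h 21.105; ACT2 2 h 20.630
ΔCt(0 h) = 29.980 − 21.105 = 8.875
ΔCt(2 h) = 32.230 − 20.630 = 11.600
ΔΔCt = 11.600 − 8.875 = 2.725
Fold change = 2^(−2.725) = 0.1512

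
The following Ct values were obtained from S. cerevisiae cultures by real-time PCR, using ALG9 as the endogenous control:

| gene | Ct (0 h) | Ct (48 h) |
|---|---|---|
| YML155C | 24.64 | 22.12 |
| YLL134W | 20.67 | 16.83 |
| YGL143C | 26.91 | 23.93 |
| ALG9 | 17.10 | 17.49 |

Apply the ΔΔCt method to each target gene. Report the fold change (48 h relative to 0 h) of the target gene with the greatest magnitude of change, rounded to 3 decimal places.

18.765

YML155C: ΔΔCt = (22.12−17.49) − (24.64−17.10) = 4.63 − 7.54 = -2.91; fold change = 2^2.91 = 7.516
YLL134W: ΔΔCt = (16.83−17.49) − (20.67−17.10) = -0.66 − 3.57 = -4.23; fold change = 2^4.23 = 18.765
YGL143C: ΔΔCt = (23.93−17.49) − (26.91−17.10) = 6.44 − 9.81 = -3.37; fold change = 2^3.37 = 10.339
YLL134W has the largest |ΔΔCt| = 4.23.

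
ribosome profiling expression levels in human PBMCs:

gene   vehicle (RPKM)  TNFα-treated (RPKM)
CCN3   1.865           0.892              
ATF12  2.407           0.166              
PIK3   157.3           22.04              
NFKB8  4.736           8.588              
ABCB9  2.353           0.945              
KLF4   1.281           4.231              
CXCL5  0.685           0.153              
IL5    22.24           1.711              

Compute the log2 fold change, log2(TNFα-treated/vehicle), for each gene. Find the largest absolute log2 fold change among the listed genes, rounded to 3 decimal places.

log2(0.892/1.865) = -1.064  (CCN3)
log2(0.166/2.407) = -3.858  (ATF12)
log2(22.04/157.3) = -2.835  (PIK3)
log2(8.588/4.736) = 0.859  (NFKB8)
log2(0.945/2.353) = -1.316  (ABCB9)
log2(4.231/1.281) = 1.724  (KLF4)
log2(0.153/0.685) = -2.163  (CXCL5)
log2(1.711/22.24) = -3.700  (IL5)
The largest magnitude belongs to ATF12.

3.858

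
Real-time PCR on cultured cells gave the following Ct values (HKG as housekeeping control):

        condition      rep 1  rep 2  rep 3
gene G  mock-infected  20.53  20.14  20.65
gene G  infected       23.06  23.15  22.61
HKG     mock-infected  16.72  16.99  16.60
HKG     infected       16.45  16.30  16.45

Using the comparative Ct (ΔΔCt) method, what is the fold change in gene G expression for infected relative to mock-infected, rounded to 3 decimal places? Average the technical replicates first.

Mean Ct: gene G mock-infected 20.440; gene G infected 22.940; HKG mock-infected 16.770; HKG infected 16.400
ΔCt(mock-infected) = 20.440 − 16.770 = 3.670
ΔCt(infected) = 22.940 − 16.400 = 6.540
ΔΔCt = 6.540 − 3.670 = 2.870
Fold change = 2^(−2.870) = 0.1368

0.137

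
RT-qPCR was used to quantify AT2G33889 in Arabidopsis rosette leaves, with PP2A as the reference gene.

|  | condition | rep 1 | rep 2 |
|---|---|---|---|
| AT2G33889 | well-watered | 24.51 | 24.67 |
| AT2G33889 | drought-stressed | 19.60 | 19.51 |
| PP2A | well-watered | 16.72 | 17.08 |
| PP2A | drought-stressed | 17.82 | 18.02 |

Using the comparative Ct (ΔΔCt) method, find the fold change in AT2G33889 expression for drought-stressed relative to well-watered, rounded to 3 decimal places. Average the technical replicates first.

66.487

Mean Ct: AT2G33889 well-watered 24.590; AT2G33889 drought-stressed 19.555; PP2A well-watered 16.900; PP2A drought-stressed 17.920
ΔCt(well-watered) = 24.590 − 16.900 = 7.690
ΔCt(drought-stressed) = 19.555 − 17.920 = 1.635
ΔΔCt = 1.635 − 7.690 = -6.055
Fold change = 2^(−(-6.055)) = 2^6.055 = 66.4870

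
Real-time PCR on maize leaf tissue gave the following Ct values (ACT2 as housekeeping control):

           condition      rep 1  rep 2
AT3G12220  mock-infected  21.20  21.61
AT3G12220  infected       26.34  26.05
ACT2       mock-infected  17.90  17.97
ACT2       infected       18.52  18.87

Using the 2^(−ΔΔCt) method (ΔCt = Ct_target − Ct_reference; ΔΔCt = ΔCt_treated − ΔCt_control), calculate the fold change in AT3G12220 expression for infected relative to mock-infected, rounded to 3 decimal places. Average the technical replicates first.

0.061

Mean Ct: AT3G12220 mock-infected 21.405; AT3G12220 infected 26.195; ACT2 mock-infected 17.935; ACT2 infected 18.695
ΔCt(mock-infected) = 21.405 − 17.935 = 3.470
ΔCt(infected) = 26.195 − 18.695 = 7.500
ΔΔCt = 7.500 − 3.470 = 4.030
Fold change = 2^(−4.030) = 0.0612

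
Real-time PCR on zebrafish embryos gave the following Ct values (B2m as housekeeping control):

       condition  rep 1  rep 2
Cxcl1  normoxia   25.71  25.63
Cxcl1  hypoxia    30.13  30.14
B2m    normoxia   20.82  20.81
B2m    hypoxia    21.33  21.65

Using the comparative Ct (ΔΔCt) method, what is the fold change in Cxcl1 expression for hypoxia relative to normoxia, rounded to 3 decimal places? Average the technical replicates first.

0.072

Mean Ct: Cxcl1 normoxia 25.670; Cxcl1 hypoxia 30.135; B2m normoxia 20.815; B2m hypoxia 21.490
ΔCt(normoxia) = 25.670 − 20.815 = 4.855
ΔCt(hypoxia) = 30.135 − 21.490 = 8.645
ΔΔCt = 8.645 − 4.855 = 3.790
Fold change = 2^(−3.790) = 0.0723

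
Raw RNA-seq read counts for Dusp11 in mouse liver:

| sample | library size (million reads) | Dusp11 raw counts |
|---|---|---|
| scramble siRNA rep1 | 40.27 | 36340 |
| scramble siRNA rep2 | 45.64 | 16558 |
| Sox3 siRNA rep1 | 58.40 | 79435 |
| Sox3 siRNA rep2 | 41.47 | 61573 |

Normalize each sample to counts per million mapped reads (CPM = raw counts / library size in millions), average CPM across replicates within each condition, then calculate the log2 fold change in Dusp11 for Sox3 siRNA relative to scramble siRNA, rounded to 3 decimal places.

1.169

CPM(scramble siRNA rep1) = 36340 / 40.27 = 902.4087
CPM(scramble siRNA rep2) = 16558 / 45.64 = 362.7958
CPM(Sox3 siRNA rep1) = 79435 / 58.40 = 1360.1884
CPM(Sox3 siRNA rep2) = 61573 / 41.47 = 1484.7601
mean CPM(scramble siRNA) = 632.6023; mean CPM(Sox3 siRNA) = 1422.4742
Fold change = 1422.4742 / 632.6023 = 2.24861
log2(2.24861) = 1.1690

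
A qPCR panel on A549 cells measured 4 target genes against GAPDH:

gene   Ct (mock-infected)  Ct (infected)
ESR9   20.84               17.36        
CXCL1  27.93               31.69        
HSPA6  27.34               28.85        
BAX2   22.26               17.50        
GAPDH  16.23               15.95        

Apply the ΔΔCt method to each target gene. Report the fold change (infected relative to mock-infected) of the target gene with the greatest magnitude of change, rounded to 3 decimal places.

ESR9: ΔΔCt = (17.36−15.95) − (20.84−16.23) = 1.41 − 4.61 = -3.20; fold change = 2^3.20 = 9.190
CXCL1: ΔΔCt = (31.69−15.95) − (27.93−16.23) = 15.74 − 11.70 = 4.04; fold change = 2^-4.04 = 0.061
HSPA6: ΔΔCt = (28.85−15.95) − (27.34−16.23) = 12.90 − 11.11 = 1.79; fold change = 2^-1.79 = 0.289
BAX2: ΔΔCt = (17.50−15.95) − (22.26−16.23) = 1.55 − 6.03 = -4.48; fold change = 2^4.48 = 22.316
BAX2 has the largest |ΔΔCt| = 4.48.

22.316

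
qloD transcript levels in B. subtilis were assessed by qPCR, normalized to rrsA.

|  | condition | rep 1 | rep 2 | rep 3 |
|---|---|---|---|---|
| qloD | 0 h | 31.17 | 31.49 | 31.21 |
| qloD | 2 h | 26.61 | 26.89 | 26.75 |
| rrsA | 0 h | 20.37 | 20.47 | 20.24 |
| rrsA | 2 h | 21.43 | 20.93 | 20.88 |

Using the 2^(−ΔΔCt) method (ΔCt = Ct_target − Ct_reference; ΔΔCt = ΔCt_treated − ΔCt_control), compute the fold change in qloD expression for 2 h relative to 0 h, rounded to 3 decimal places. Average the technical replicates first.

38.319

Mean Ct: qloD 0 h 31.290; qloD 2 h 26.750; rrsA 0 h 20.360; rrsA 2 h 21.080
ΔCt(0 h) = 31.290 − 20.360 = 10.930
ΔCt(2 h) = 26.750 − 21.080 = 5.670
ΔΔCt = 5.670 − 10.930 = -5.260
Fold change = 2^(−(-5.260)) = 2^5.260 = 38.3193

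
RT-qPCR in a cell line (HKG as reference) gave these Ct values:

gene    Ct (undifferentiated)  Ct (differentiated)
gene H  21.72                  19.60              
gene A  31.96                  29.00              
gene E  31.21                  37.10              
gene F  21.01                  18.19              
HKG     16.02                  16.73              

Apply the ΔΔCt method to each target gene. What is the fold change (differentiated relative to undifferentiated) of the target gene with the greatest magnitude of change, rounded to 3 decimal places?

gene H: ΔΔCt = (19.60−16.73) − (21.72−16.02) = 2.87 − 5.70 = -2.83; fold change = 2^2.83 = 7.111
gene A: ΔΔCt = (29.00−16.73) − (31.96−16.02) = 12.27 − 15.94 = -3.67; fold change = 2^3.67 = 12.729
gene E: ΔΔCt = (37.10−16.73) − (31.21−16.02) = 20.37 − 15.19 = 5.18; fold change = 2^-5.18 = 0.028
gene F: ΔΔCt = (18.19−16.73) − (21.01−16.02) = 1.46 − 4.99 = -3.53; fold change = 2^3.53 = 11.551
gene E has the largest |ΔΔCt| = 5.18.

0.028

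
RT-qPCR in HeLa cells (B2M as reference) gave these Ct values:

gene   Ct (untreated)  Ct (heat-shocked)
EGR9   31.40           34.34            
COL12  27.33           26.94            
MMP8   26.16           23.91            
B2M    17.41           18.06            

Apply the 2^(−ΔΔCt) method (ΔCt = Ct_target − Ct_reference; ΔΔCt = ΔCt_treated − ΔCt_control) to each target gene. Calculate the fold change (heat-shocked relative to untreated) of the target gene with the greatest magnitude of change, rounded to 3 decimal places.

EGR9: ΔΔCt = (34.34−18.06) − (31.40−17.41) = 16.28 − 13.99 = 2.29; fold change = 2^-2.29 = 0.204
COL12: ΔΔCt = (26.94−18.06) − (27.33−17.41) = 8.88 − 9.92 = -1.04; fold change = 2^1.04 = 2.056
MMP8: ΔΔCt = (23.91−18.06) − (26.16−17.41) = 5.85 − 8.75 = -2.90; fold change = 2^2.90 = 7.464
MMP8 has the largest |ΔΔCt| = 2.90.

7.464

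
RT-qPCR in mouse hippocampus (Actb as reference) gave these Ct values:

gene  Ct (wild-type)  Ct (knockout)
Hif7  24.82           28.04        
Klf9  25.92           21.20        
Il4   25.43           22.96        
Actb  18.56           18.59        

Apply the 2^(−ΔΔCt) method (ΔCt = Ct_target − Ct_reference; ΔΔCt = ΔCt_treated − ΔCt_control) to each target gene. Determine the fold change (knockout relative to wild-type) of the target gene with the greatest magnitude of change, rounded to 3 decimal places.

Hif7: ΔΔCt = (28.04−18.59) − (24.82−18.56) = 9.45 − 6.26 = 3.19; fold change = 2^-3.19 = 0.110
Klf9: ΔΔCt = (21.20−18.59) − (25.92−18.56) = 2.61 − 7.36 = -4.75; fold change = 2^4.75 = 26.909
Il4: ΔΔCt = (22.96−18.59) − (25.43−18.56) = 4.37 − 6.87 = -2.50; fold change = 2^2.50 = 5.657
Klf9 has the largest |ΔΔCt| = 4.75.

26.909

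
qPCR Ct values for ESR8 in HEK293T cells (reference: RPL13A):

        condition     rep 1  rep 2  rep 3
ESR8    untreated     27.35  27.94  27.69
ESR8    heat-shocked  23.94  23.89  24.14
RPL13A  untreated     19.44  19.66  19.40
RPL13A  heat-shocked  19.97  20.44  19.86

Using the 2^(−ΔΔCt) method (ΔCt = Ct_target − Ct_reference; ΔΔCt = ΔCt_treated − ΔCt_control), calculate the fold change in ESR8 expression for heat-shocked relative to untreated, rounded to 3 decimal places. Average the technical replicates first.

19.160

Mean Ct: ESR8 untreated 27.660; ESR8 heat-shocked 23.990; RPL13A untreated 19.500; RPL13A heat-shocked 20.090
ΔCt(untreated) = 27.660 − 19.500 = 8.160
ΔCt(heat-shocked) = 23.990 − 20.090 = 3.900
ΔΔCt = 3.900 − 8.160 = -4.260
Fold change = 2^(−(-4.260)) = 2^4.260 = 19.1597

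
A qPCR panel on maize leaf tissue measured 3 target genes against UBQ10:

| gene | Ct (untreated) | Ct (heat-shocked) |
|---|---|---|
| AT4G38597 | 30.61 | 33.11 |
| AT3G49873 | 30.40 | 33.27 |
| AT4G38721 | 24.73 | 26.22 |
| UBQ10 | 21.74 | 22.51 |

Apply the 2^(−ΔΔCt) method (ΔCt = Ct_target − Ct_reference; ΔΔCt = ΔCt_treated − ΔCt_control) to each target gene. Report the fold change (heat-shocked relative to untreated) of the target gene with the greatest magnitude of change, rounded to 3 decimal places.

0.233

AT4G38597: ΔΔCt = (33.11−22.51) − (30.61−21.74) = 10.60 − 8.87 = 1.73; fold change = 2^-1.73 = 0.301
AT3G49873: ΔΔCt = (33.27−22.51) − (30.40−21.74) = 10.76 − 8.66 = 2.10; fold change = 2^-2.10 = 0.233
AT4G38721: ΔΔCt = (26.22−22.51) − (24.73−21.74) = 3.71 − 2.99 = 0.72; fold change = 2^-0.72 = 0.607
AT3G49873 has the largest |ΔΔCt| = 2.10.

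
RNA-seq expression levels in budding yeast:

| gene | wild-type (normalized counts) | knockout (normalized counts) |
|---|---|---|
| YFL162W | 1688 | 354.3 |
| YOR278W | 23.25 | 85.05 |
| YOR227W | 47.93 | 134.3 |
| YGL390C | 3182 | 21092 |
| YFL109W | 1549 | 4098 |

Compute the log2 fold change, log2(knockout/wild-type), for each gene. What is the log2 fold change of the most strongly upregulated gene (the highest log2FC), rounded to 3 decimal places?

2.729

log2(354.3/1688) = -2.252  (YFL162W)
log2(85.05/23.25) = 1.871  (YOR278W)
log2(134.3/47.93) = 1.486  (YOR227W)
log2(21092/3182) = 2.729  (YGL390C)
log2(4098/1549) = 1.404  (YFL109W)
YGL390C is most strongly upregulated.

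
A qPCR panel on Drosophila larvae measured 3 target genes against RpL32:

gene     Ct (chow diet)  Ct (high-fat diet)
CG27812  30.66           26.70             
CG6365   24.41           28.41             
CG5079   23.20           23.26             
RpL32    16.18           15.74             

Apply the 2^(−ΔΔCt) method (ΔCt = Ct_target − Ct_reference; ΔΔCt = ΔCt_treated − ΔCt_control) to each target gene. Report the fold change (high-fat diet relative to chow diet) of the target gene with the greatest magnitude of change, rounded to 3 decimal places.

CG27812: ΔΔCt = (26.70−15.74) − (30.66−16.18) = 10.96 − 14.48 = -3.52; fold change = 2^3.52 = 11.472
CG6365: ΔΔCt = (28.41−15.74) − (24.41−16.18) = 12.67 − 8.23 = 4.44; fold change = 2^-4.44 = 0.046
CG5079: ΔΔCt = (23.26−15.74) − (23.20−16.18) = 7.52 − 7.02 = 0.50; fold change = 2^-0.50 = 0.707
CG6365 has the largest |ΔΔCt| = 4.44.

0.046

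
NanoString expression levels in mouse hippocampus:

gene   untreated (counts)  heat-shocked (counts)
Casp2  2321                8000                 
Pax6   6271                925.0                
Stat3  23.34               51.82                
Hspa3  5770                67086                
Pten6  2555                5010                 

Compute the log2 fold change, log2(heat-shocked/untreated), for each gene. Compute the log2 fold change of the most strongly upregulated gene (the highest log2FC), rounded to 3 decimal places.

log2(8000/2321) = 1.785  (Casp2)
log2(925.0/6271) = -2.761  (Pax6)
log2(51.82/23.34) = 1.151  (Stat3)
log2(67086/5770) = 3.539  (Hspa3)
log2(5010/2555) = 0.971  (Pten6)
Hspa3 is most strongly upregulated.

3.539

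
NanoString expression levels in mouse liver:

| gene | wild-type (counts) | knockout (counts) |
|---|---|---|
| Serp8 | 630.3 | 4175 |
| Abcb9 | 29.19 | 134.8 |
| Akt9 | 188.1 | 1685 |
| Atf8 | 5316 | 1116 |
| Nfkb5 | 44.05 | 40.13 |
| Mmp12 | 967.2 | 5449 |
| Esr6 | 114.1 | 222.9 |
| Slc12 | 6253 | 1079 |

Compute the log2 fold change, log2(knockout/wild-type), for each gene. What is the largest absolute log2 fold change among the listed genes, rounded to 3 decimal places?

3.163

log2(4175/630.3) = 2.728  (Serp8)
log2(134.8/29.19) = 2.207  (Abcb9)
log2(1685/188.1) = 3.163  (Akt9)
log2(1116/5316) = -2.252  (Atf8)
log2(40.13/44.05) = -0.134  (Nfkb5)
log2(5449/967.2) = 2.494  (Mmp12)
log2(222.9/114.1) = 0.966  (Esr6)
log2(1079/6253) = -2.535  (Slc12)
The largest magnitude belongs to Akt9.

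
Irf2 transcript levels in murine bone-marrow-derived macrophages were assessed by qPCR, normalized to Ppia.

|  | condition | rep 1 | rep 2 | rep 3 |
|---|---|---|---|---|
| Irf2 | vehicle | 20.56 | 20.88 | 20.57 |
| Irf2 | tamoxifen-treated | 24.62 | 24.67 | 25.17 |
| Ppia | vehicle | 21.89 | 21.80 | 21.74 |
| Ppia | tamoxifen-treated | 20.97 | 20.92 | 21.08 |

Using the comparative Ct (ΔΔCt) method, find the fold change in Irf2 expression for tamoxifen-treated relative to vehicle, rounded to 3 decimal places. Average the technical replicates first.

Mean Ct: Irf2 vehicle 20.670; Irf2 tamoxifen-treated 24.820; Ppia vehicle 21.810; Ppia tamoxifen-treated 20.990
ΔCt(vehicle) = 20.670 − 21.810 = -1.140
ΔCt(tamoxifen-treated) = 24.820 − 20.990 = 3.830
ΔΔCt = 3.830 − (-1.140) = 4.970
Fold change = 2^(−4.970) = 0.0319

0.032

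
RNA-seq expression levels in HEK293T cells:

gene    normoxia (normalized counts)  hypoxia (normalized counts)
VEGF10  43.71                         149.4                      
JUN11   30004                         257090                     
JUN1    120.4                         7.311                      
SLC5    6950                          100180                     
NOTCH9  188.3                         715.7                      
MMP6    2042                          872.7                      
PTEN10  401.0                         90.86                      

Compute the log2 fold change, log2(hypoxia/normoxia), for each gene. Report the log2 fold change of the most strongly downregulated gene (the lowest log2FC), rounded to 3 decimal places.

-4.042

log2(149.4/43.71) = 1.773  (VEGF10)
log2(257090/30004) = 3.099  (JUN11)
log2(7.311/120.4) = -4.042  (JUN1)
log2(100180/6950) = 3.849  (SLC5)
log2(715.7/188.3) = 1.926  (NOTCH9)
log2(872.7/2042) = -1.226  (MMP6)
log2(90.86/401.0) = -2.142  (PTEN10)
JUN1 is most strongly downregulated.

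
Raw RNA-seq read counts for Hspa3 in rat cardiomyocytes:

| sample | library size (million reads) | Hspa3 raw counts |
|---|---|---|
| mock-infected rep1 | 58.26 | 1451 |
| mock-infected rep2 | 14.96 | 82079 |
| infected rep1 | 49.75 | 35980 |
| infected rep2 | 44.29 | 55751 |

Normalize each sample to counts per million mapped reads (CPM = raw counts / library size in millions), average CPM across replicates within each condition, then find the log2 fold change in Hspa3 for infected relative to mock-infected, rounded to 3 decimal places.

CPM(mock-infected rep1) = 1451 / 58.26 = 24.9056
CPM(mock-infected rep2) = 82079 / 14.96 = 5486.5642
CPM(infected rep1) = 35980 / 49.75 = 723.2161
CPM(infected rep2) = 55751 / 44.29 = 1258.7717
mean CPM(mock-infected) = 2755.7349; mean CPM(infected) = 990.9939
Fold change = 990.9939 / 2755.7349 = 0.35961
log2(0.35961) = -1.4755

-1.475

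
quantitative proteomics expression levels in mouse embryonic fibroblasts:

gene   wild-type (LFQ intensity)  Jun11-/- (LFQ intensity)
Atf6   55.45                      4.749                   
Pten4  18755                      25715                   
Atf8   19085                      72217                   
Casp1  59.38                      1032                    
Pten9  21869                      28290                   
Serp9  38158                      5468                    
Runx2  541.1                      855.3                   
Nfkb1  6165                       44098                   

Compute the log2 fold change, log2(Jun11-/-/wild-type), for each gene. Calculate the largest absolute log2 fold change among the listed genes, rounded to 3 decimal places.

4.119

log2(4.749/55.45) = -3.545  (Atf6)
log2(25715/18755) = 0.455  (Pten4)
log2(72217/19085) = 1.920  (Atf8)
log2(1032/59.38) = 4.119  (Casp1)
log2(28290/21869) = 0.371  (Pten9)
log2(5468/38158) = -2.803  (Serp9)
log2(855.3/541.1) = 0.661  (Runx2)
log2(44098/6165) = 2.839  (Nfkb1)
The largest magnitude belongs to Casp1.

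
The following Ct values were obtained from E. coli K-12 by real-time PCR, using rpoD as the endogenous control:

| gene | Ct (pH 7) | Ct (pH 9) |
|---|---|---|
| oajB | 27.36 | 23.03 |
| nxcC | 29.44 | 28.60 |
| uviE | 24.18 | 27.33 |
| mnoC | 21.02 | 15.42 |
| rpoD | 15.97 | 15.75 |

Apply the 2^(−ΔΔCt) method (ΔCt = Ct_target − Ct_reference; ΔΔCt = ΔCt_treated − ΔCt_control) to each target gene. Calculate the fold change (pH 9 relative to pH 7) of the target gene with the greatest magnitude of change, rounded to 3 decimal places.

41.643

oajB: ΔΔCt = (23.03−15.75) − (27.36−15.97) = 7.28 − 11.39 = -4.11; fold change = 2^4.11 = 17.268
nxcC: ΔΔCt = (28.60−15.75) − (29.44−15.97) = 12.85 − 13.47 = -0.62; fold change = 2^0.62 = 1.537
uviE: ΔΔCt = (27.33−15.75) − (24.18−15.97) = 11.58 − 8.21 = 3.37; fold change = 2^-3.37 = 0.097
mnoC: ΔΔCt = (15.42−15.75) − (21.02−15.97) = -0.33 − 5.05 = -5.38; fold change = 2^5.38 = 41.643
mnoC has the largest |ΔΔCt| = 5.38.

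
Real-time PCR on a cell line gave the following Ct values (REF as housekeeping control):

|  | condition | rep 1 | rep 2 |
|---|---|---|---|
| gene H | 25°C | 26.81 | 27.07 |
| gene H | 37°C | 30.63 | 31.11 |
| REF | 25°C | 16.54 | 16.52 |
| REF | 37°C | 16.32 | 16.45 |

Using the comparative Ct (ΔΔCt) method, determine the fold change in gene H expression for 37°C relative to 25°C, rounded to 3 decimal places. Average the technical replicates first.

Mean Ct: gene H 25°C 26.940; gene H 37°C 30.870; REF 25°C 16.530; REF 37°C 16.385
ΔCt(25°C) = 26.940 − 16.530 = 10.410
ΔCt(37°C) = 30.870 − 16.385 = 14.485
ΔΔCt = 14.485 − 10.410 = 4.075
Fold change = 2^(−4.075) = 0.0593

0.059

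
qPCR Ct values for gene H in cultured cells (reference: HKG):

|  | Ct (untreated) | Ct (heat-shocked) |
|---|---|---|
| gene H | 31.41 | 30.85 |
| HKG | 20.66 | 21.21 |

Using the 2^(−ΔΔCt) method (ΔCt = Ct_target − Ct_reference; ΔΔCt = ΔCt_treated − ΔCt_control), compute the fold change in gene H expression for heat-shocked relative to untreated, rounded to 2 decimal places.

ΔCt(untreated) = 31.410 − 20.660 = 10.750
ΔCt(heat-shocked) = 30.850 − 21.210 = 9.640
ΔΔCt = 9.640 − 10.750 = -1.110
Fold change = 2^(−(-1.110)) = 2^1.110 = 2.158

2.16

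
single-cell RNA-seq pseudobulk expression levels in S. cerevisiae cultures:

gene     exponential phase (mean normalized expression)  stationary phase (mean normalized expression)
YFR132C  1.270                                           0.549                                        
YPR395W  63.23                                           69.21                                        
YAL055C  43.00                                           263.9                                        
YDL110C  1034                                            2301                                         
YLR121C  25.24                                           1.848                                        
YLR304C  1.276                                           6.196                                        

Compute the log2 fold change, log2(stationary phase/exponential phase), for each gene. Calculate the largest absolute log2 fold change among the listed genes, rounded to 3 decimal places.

log2(0.549/1.270) = -1.210  (YFR132C)
log2(69.21/63.23) = 0.130  (YPR395W)
log2(263.9/43.00) = 2.618  (YAL055C)
log2(2301/1034) = 1.154  (YDL110C)
log2(1.848/25.24) = -3.772  (YLR121C)
log2(6.196/1.276) = 2.280  (YLR304C)
The largest magnitude belongs to YLR121C.

3.772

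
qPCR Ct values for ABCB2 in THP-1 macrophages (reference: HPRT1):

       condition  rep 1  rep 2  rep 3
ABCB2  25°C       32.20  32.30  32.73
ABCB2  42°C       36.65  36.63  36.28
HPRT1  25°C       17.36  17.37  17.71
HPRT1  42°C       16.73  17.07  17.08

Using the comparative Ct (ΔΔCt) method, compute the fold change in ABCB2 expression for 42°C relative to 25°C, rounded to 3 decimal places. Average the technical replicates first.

Mean Ct: ABCB2 25°C 32.410; ABCB2 42°C 36.520; HPRT1 25°C 17.480; HPRT1 42°C 16.960
ΔCt(25°C) = 32.410 − 17.480 = 14.930
ΔCt(42°C) = 36.520 − 16.960 = 19.560
ΔΔCt = 19.560 − 14.930 = 4.630
Fold change = 2^(−4.630) = 0.0404

0.040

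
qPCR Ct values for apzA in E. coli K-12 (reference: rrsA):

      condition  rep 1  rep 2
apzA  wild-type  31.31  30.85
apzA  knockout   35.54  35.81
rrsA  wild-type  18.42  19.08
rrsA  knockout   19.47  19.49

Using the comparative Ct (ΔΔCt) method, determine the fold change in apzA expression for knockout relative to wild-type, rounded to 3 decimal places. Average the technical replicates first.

Mean Ct: apzA wild-type 31.080; apzA knockout 35.675; rrsA wild-type 18.750; rrsA knockout 19.480
ΔCt(wild-type) = 31.080 − 18.750 = 12.330
ΔCt(knockout) = 35.675 − 19.480 = 16.195
ΔΔCt = 16.195 − 12.330 = 3.865
Fold change = 2^(−3.865) = 0.0686

0.069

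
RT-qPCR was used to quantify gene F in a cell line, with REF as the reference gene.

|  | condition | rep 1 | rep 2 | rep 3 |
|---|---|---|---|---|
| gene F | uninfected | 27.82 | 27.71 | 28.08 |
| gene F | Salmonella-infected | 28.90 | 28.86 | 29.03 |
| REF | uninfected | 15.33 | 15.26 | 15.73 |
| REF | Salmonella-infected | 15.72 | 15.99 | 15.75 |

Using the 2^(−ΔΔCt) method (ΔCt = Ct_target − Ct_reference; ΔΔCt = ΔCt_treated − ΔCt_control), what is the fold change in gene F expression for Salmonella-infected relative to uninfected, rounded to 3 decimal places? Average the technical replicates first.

Mean Ct: gene F uninfected 27.870; gene F Salmonella-infected 28.930; REF uninfected 15.440; REF Salmonella-infected 15.820
ΔCt(uninfected) = 27.870 − 15.440 = 12.430
ΔCt(Salmonella-infected) = 28.930 − 15.820 = 13.110
ΔΔCt = 13.110 − 12.430 = 0.680
Fold change = 2^(−0.680) = 0.6242

0.624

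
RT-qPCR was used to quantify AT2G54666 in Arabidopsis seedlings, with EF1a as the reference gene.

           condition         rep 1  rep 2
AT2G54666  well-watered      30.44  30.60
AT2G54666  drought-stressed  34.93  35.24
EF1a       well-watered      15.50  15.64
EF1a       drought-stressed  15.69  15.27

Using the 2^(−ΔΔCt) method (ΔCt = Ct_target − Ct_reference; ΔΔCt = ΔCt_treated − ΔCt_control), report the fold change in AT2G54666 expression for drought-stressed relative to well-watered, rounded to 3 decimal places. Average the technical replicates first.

0.040

Mean Ct: AT2G54666 well-watered 30.520; AT2G54666 drought-stressed 35.085; EF1a well-watered 15.570; EF1a drought-stressed 15.480
ΔCt(well-watered) = 30.520 − 15.570 = 14.950
ΔCt(drought-stressed) = 35.085 − 15.480 = 19.605
ΔΔCt = 19.605 − 14.950 = 4.655
Fold change = 2^(−4.655) = 0.0397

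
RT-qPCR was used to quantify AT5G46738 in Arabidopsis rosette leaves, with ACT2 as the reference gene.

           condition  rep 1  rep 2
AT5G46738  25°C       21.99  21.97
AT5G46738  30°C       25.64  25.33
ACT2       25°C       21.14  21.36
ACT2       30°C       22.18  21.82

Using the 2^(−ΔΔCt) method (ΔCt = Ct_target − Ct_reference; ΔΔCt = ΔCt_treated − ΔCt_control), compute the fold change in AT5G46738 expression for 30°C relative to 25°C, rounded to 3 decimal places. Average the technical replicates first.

Mean Ct: AT5G46738 25°C 21.980; AT5G46738 30°C 25.485; ACT2 25°C 21.250; ACT2 30°C 22.000
ΔCt(25°C) = 21.980 − 21.250 = 0.730
ΔCt(30°C) = 25.485 − 22.000 = 3.485
ΔΔCt = 3.485 − 0.730 = 2.755
Fold change = 2^(−2.755) = 0.1481

0.148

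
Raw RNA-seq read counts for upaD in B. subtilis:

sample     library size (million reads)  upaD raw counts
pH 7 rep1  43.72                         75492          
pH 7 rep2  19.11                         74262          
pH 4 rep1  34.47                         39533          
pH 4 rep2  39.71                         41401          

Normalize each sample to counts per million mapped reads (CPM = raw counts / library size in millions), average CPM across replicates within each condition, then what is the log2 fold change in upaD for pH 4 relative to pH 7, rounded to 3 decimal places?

CPM(pH 7 rep1) = 75492 / 43.72 = 1726.7155
CPM(pH 7 rep2) = 74262 / 19.11 = 3886.0283
CPM(pH 4 rep1) = 39533 / 34.47 = 1146.8813
CPM(pH 4 rep2) = 41401 / 39.71 = 1042.5837
mean CPM(pH 7) = 2806.3719; mean CPM(pH 4) = 1094.7325
Fold change = 1094.7325 / 2806.3719 = 0.39009
log2(0.39009) = -1.3581

-1.358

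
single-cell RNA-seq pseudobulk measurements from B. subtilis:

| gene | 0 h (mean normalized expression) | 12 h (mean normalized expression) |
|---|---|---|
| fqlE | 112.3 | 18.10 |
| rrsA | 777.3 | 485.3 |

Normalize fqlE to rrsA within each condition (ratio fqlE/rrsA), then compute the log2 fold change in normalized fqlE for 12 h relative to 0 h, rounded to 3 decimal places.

-1.954

fqlE/rrsA (0 h) = 112.3 / 777.3 = 0.14447
fqlE/rrsA (12 h) = 18.10 / 485.3 = 0.037297
Fold change = 0.037297 / 0.14447 = 0.2582
log2(0.2582) = -1.9537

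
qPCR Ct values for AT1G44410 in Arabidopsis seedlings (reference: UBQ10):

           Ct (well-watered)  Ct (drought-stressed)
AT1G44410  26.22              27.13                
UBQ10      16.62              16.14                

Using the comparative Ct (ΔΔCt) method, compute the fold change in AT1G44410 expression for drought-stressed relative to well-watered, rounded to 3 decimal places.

0.382

ΔCt(well-watered) = 26.220 − 16.620 = 9.600
ΔCt(drought-stressed) = 27.130 − 16.140 = 10.990
ΔΔCt = 10.990 − 9.600 = 1.390
Fold change = 2^(−1.390) = 0.3816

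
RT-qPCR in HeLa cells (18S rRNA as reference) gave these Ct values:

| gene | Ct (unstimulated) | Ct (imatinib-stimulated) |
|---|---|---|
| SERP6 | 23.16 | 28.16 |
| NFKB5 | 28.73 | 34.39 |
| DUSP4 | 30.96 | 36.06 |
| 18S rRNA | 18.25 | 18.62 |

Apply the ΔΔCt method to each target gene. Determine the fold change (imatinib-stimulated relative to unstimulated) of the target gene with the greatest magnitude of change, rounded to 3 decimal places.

0.026

SERP6: ΔΔCt = (28.16−18.62) − (23.16−18.25) = 9.54 − 4.91 = 4.63; fold change = 2^-4.63 = 0.040
NFKB5: ΔΔCt = (34.39−18.62) − (28.73−18.25) = 15.77 − 10.48 = 5.29; fold change = 2^-5.29 = 0.026
DUSP4: ΔΔCt = (36.06−18.62) − (30.96−18.25) = 17.44 − 12.71 = 4.73; fold change = 2^-4.73 = 0.038
NFKB5 has the largest |ΔΔCt| = 5.29.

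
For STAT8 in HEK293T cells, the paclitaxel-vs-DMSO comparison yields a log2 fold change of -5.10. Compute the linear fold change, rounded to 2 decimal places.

Fold change = 2^(-5.10) = 0.029
That is, STAT8 drops to 2.9% of the DMSO level.

0.03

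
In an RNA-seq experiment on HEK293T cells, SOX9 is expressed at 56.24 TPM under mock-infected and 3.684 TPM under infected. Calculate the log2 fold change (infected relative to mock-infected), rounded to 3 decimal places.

Fold change = 3.684 / 56.24 = 0.0655
log2(0.0655) = -3.9323

-3.932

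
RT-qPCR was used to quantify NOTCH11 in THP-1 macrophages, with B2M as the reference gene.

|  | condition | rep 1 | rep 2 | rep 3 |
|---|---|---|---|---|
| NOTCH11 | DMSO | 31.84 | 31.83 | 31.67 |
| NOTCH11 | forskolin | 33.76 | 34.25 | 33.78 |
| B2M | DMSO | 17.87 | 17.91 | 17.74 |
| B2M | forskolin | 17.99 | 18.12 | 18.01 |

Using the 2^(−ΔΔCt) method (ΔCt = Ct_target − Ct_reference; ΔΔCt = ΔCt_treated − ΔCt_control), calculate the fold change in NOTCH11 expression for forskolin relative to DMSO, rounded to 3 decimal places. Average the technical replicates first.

Mean Ct: NOTCH11 DMSO 31.780; NOTCH11 forskolin 33.930; B2M DMSO 17.840; B2M forskolin 18.040
ΔCt(DMSO) = 31.780 − 17.840 = 13.940
ΔCt(forskolin) = 33.930 − 18.040 = 15.890
ΔΔCt = 15.890 − 13.940 = 1.950
Fold change = 2^(−1.950) = 0.2588

0.259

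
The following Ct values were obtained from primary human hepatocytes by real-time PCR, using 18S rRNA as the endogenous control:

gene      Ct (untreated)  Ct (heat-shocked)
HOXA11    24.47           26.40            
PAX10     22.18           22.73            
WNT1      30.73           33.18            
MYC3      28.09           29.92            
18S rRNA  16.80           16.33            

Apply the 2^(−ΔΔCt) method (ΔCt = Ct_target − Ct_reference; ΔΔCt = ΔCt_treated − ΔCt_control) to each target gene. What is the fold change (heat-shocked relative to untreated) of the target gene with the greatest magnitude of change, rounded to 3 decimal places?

0.132

HOXA11: ΔΔCt = (26.40−16.33) − (24.47−16.80) = 10.07 − 7.67 = 2.40; fold change = 2^-2.40 = 0.189
PAX10: ΔΔCt = (22.73−16.33) − (22.18−16.80) = 6.40 − 5.38 = 1.02; fold change = 2^-1.02 = 0.493
WNT1: ΔΔCt = (33.18−16.33) − (30.73−16.80) = 16.85 − 13.93 = 2.92; fold change = 2^-2.92 = 0.132
MYC3: ΔΔCt = (29.92−16.33) − (28.09−16.80) = 13.59 − 11.29 = 2.30; fold change = 2^-2.30 = 0.203
WNT1 has the largest |ΔΔCt| = 2.92.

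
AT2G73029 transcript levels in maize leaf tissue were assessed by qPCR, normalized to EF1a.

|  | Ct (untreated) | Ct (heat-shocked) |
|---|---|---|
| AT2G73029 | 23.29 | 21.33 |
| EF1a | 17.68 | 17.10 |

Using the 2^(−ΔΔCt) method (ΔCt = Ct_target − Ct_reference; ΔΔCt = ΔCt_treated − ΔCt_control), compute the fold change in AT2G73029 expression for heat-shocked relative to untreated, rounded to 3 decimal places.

2.603

ΔCt(untreated) = 23.290 − 17.680 = 5.610
ΔCt(heat-shocked) = 21.330 − 17.100 = 4.230
ΔΔCt = 4.230 − 5.610 = -1.380
Fold change = 2^(−(-1.380)) = 2^1.380 = 2.6027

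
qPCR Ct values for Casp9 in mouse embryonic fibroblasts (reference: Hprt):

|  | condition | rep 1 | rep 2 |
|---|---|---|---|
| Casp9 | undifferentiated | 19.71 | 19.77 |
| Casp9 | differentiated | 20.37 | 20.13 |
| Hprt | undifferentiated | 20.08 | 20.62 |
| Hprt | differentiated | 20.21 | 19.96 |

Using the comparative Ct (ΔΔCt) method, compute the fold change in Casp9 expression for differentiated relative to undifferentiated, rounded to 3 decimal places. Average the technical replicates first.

0.584

Mean Ct: Casp9 undifferentiated 19.740; Casp9 differentiated 20.250; Hprt undifferentiated 20.350; Hprt differentiated 20.085
ΔCt(undifferentiated) = 19.740 − 20.350 = -0.610
ΔCt(differentiated) = 20.250 − 20.085 = 0.165
ΔΔCt = 0.165 − (-0.610) = 0.775
Fold change = 2^(−0.775) = 0.5844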